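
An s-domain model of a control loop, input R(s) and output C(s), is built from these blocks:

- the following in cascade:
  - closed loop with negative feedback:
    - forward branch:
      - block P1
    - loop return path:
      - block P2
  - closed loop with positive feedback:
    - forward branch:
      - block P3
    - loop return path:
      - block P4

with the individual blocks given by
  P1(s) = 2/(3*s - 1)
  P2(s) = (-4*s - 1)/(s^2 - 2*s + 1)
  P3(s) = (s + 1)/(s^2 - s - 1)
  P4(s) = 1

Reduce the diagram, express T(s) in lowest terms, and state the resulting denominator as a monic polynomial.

(1) reduce the feedback loop with forward P1 and return P2: (2*s^2 - 4*s + 2)/(3*s^3 - 7*s^2 - 3*s - 3)
(2) close the feedback loop around P3, P4: (s + 1)/(s^2 - 2*s - 2)
(3) combine [P1/(1+P1*P2)], [P3/(1-P3*P4)] in series: (2*s^3 - 2*s^2 - 2*s + 2)/(3*s^5 - 13*s^4 + 5*s^3 + 17*s^2 + 12*s + 6)
T(s) is the step-3 result (common factors already cancelled). Leading coefficient of the denominator: 3. Divide through by 3 for the monic polynomial.

Hence the answer: s^5 - 13*s^4/3 + 5*s^3/3 + 17*s^2/3 + 4*s + 2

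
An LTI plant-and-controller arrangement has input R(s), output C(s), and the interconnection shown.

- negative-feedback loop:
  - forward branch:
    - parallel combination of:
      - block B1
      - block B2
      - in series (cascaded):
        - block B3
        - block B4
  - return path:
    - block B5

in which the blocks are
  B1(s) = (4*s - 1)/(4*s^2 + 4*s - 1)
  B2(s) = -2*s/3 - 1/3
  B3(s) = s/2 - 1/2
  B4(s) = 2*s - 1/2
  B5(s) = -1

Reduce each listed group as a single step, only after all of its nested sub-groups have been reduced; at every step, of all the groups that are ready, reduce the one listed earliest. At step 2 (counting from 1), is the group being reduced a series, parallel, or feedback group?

Reducing step by step:

Step 1: reduce the series chain B3, B4
Step 2: sum the parallel branches B1, B2, (B3*B4)
Step 3: apply the feedback formula to (B1+B2+(B3*B4)), B5
So the answer for step 2 is parallel.

Answer: parallel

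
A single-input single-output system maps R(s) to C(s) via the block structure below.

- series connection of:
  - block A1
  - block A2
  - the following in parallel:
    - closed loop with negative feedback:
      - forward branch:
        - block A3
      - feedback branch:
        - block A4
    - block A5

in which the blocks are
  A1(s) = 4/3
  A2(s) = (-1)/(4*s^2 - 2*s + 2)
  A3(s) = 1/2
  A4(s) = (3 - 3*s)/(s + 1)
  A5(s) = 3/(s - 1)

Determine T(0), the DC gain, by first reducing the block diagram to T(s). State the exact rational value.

Reducing step by step:

Step 1 - close the feedback loop around A3, A4: (-s - 1)/(s - 5)
Step 2 - parallel reduction of [A3/(1+A3*A4)], A5: (-s^2 + 3*s - 14)/(s^2 - 6*s + 5)
Step 3 - series reduction of A1, A2, ([A3/(1+A3*A4)]+A5): (2*s^2 - 6*s + 28)/(6*s^4 - 39*s^3 + 51*s^2 - 33*s + 15)
That last expression is T(s); at s = 0 only the constant terms survive, so T(0) = 28/15.

Answer: 28/15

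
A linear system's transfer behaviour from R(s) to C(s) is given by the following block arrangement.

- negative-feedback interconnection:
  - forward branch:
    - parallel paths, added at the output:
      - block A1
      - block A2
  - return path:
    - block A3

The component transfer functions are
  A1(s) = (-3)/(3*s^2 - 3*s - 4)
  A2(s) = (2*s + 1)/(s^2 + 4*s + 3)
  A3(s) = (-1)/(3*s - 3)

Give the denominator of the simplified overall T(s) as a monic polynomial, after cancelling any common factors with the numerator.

The answer is s^5 + 2*s^4 - 6*s^3 - 16*s^2/3 + 62*s/9 + 49/9.

Reasoning:
(1) combine A1, A2 in parallel; result (6*s^3 - 6*s^2 - 23*s - 13)/(3*s^4 + 9*s^3 - 7*s^2 - 25*s - 12)
(2) feedback reduction of (A1+A2), A3; result (18*s^4 - 36*s^3 - 51*s^2 + 30*s + 39)/(9*s^5 + 18*s^4 - 54*s^3 - 48*s^2 + 62*s + 49)
The result of step 2 is T(s) in lowest terms. Its denominator has leading coefficient 9; dividing the denominator through by 9 makes it monic.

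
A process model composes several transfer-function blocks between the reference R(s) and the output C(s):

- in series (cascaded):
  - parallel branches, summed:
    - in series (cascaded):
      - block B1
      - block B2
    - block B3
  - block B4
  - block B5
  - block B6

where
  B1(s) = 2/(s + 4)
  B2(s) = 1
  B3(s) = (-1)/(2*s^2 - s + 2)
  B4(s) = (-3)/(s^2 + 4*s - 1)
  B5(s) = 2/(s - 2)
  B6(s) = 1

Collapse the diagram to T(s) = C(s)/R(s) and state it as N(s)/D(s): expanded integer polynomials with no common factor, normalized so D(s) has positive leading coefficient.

Step 1 - multiply B1, B2 (series) = 2/(s + 4)
Step 2 - add (B1*B2), B3 (parallel) = (4*s^2 - 3*s)/(2*s^3 + 7*s^2 - 2*s + 8)
Step 3 - series reduction of ((B1*B2)+B3), B4, B5, B6: this yields T(s), and no further normalization is needed

Final answer: (-24*s^2 + 18*s)/(2*s^6 + 11*s^5 - 6*s^4 - 55*s^3 + 48*s^2 - 76*s + 16)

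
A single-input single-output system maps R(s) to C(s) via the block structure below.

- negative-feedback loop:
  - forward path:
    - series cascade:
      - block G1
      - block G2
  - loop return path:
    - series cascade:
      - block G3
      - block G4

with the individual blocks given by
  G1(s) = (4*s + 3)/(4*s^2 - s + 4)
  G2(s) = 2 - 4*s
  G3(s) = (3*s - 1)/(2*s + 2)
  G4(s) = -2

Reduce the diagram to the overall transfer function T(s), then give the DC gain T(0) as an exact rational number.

The answer is 3/5.

Reasoning:
Step 1 - cascade G1, G2 gives (-16*s^2 - 4*s + 6)/(4*s^2 - s + 4)
Step 2 - combine G3, G4 in series gives (1 - 3*s)/(s + 1)
Step 3 - apply the feedback formula to (G1*G2), (G3*G4) gives (-16*s^3 - 20*s^2 + 2*s + 6)/(52*s^3 - s^2 - 19*s + 10)
Evaluating the step-3 result (the overall T(s)) at s = 0 gives T(0) = 6/10 = 3/5.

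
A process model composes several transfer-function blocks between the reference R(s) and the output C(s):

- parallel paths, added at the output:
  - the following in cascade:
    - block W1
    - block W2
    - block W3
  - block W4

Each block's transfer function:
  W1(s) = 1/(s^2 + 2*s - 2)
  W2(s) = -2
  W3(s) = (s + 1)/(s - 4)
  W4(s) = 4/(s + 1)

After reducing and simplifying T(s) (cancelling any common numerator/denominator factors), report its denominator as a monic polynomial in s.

[1] multiply W1, W2, W3 (series) -> (-2*s - 2)/(s^3 - 2*s^2 - 10*s + 8)
[2] sum the parallel branches (W1*W2*W3), W4 -> (4*s^3 - 10*s^2 - 44*s + 30)/(s^4 - s^3 - 12*s^2 - 2*s + 8)
That last expression is T(s), already simplified, and its denominator is already monic.

Answer: s^4 - s^3 - 12*s^2 - 2*s + 8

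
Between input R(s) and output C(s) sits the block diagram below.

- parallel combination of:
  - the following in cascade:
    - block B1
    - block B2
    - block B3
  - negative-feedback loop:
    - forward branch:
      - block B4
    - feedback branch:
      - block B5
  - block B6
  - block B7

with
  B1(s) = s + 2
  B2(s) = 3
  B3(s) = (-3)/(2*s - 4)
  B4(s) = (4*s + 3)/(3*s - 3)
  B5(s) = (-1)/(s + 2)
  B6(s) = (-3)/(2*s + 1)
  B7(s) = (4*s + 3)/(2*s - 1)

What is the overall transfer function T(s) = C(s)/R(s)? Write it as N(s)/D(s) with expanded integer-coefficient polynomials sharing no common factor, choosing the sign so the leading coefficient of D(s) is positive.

The answer is (-28*s^5 - 244*s^4 + 155*s^3 + 739*s^2 - 7*s + 78)/(24*s^5 - 56*s^4 - 62*s^3 + 158*s^2 + 14*s - 36).

Reasoning:
Step 1. series reduction of B1, B2, B3 = (-9*s - 18)/(2*s - 4)
Step 2. collapse the loop (B4 forward, B5 return) = (4*s^2 + 11*s + 6)/(3*s^2 - s - 9)
Step 3. sum the parallel branches (B1*B2*B3), [B4/(1+B4*B5)], B6, B7 - this is the overall T(s), already in the required normalized form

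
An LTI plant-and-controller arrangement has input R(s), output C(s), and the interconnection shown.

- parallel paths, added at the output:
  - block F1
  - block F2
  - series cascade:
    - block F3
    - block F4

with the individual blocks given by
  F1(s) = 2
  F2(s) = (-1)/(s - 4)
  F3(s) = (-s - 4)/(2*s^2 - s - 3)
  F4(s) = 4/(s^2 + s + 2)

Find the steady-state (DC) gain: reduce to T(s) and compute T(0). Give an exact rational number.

Step 1: reduce the series chain F3, F4 = (-4*s - 16)/(2*s^4 + s^3 - 5*s - 6)
Step 2: add F1, F2, (F3*F4) (parallel) = (4*s^5 - 16*s^4 - 9*s^3 - 14*s^2 + 33*s + 118)/(2*s^5 - 7*s^4 - 4*s^3 - 5*s^2 + 14*s + 24)
DC gain: substitute s = 0 into T(s) from step 2: T(0) = 118/24 = 59/12.

Final answer: 59/12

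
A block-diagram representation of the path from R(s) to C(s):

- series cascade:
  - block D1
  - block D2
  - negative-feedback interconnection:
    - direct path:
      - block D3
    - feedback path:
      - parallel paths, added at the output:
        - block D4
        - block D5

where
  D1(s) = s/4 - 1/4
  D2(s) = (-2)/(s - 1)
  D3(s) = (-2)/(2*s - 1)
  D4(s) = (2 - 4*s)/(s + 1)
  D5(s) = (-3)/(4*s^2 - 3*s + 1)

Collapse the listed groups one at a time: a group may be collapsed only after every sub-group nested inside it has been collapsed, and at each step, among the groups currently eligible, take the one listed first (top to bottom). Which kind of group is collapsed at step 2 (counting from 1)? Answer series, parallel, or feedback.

The answer is feedback.

Reasoning:
Step 1: add D4, D5 (parallel)
Step 2: apply the feedback formula to D3, (D4+D5)
Step 3: multiply D1, D2, [D3/(1+D3*(D4+D5))] (series)
At step 2 the group reduced is feedback.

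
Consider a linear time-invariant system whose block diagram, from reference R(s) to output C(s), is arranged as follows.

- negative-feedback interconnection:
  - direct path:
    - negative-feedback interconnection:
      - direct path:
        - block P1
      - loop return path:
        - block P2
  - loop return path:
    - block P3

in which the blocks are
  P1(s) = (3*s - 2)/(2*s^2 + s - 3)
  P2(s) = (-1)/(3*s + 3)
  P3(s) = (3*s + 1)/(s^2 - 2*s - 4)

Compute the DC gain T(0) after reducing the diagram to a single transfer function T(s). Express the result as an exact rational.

[1] close the feedback loop around P1, P2 gives (9*s^2 + 3*s - 6)/(6*s^3 + 9*s^2 - 9*s - 7)
[2] apply the feedback formula to [P1/(1+P1*P2)], P3 gives (9*s^4 - 15*s^3 - 48*s^2 + 24)/(6*s^5 - 3*s^4 - 24*s^3 - 7*s^2 + 35*s + 22)
DC gain: substitute s = 0 into T(s) from step 2: T(0) = 24/22 = 12/11.

Therefore the answer is 12/11.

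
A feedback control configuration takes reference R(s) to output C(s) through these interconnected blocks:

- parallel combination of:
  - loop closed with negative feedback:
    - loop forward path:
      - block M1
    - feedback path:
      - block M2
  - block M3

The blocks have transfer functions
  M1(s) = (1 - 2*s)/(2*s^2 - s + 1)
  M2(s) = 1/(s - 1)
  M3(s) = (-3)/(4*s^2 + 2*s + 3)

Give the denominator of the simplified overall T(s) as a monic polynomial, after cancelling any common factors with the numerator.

Step 1 - collapse the loop (M1 forward, M2 return); result (-2*s^2 + 3*s - 1)/(2*s^3 - 3*s^2)
Step 2 - add [M1/(1+M1*M2)], M3 (parallel); result (-8*s^4 + 2*s^3 + 5*s^2 + 7*s - 3)/(8*s^5 - 8*s^4 - 9*s^2)
No further cancellation is possible in the step-2 result, so that is T(s). Its denominator becomes monic after dividing by the leading coefficient 8.

Hence the answer: s^5 - s^4 - 9*s^2/8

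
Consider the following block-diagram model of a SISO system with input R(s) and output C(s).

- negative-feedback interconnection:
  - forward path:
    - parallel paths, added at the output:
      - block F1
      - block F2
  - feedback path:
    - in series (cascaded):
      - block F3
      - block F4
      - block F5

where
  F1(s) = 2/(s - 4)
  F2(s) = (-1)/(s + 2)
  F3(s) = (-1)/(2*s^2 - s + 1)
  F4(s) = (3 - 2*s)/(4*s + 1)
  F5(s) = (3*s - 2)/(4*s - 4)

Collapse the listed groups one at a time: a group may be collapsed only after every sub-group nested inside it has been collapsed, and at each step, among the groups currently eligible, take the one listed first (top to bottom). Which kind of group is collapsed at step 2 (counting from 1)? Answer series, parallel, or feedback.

Step 1. sum the parallel branches F1, F2
Step 2. multiply F3, F4, F5 (series)
Step 3. feedback reduction of (F1+F2), (F3*F4*F5)
The group at step 2 is a series group.

Answer: series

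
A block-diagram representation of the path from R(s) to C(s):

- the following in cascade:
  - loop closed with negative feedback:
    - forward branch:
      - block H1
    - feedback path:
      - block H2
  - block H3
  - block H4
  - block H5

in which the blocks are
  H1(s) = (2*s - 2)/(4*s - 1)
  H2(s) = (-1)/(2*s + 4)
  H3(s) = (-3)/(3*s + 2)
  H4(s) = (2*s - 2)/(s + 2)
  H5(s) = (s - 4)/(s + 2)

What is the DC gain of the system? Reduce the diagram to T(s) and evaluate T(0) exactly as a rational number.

Step 1: feedback reduction of H1, H2 -> (2*s^2 + 2*s - 4)/(4*s^2 + 6*s - 1)
Step 2: cascade [H1/(1+H1*H2)], H3, H4, H5 -> (-12*s^3 + 72*s^2 - 108*s + 48)/(12*s^4 + 50*s^3 + 61*s^2 + 16*s - 4)
That last expression is T(s); at s = 0 only the constant terms survive, so T(0) = 48/(-4) = -12.

Therefore the answer is -12.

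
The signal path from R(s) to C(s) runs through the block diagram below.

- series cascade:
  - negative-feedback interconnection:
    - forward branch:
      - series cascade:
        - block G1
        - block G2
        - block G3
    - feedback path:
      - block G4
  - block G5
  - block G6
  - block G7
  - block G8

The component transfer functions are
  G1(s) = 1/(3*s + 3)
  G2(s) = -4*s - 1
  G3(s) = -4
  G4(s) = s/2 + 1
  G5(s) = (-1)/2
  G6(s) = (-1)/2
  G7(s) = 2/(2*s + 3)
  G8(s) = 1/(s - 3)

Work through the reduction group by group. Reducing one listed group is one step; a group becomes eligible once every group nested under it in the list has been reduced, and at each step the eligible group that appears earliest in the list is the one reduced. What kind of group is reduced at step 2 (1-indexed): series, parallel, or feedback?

Reducing step by step:

Step 1. series reduction of G1, G2, G3
Step 2. close the feedback loop around (G1*G2*G3), G4
Step 3. cascade [(G1*G2*G3)/(1+(G1*G2*G3)*G4)], G5, G6, G7, G8
Step 2 collapses a feedback group.

Answer: feedback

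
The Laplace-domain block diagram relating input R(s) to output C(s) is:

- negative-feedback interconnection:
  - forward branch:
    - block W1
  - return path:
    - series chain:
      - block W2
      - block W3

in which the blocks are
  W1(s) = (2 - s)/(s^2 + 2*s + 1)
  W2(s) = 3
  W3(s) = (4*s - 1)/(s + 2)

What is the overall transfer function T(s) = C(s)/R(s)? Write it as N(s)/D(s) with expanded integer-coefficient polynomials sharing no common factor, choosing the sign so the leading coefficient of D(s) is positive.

Reducing step by step:

Step 1 - combine W2, W3 in series gives (12*s - 3)/(s + 2)
Step 2 - collapse the loop (W1 forward, (W2*W3) return), giving the overall T(s)

Answer: (4 - s^2)/(s^3 - 8*s^2 + 32*s - 4)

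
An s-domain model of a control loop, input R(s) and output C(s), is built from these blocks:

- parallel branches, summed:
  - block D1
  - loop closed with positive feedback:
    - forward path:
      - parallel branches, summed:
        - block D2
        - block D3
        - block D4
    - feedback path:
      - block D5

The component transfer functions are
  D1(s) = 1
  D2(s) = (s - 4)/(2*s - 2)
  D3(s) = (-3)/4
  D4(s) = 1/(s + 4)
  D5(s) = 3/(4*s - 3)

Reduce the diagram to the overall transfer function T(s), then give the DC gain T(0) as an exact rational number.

(1) sum the parallel branches D2, D3, D4, giving (-s^2 - 5*s - 24)/(4*s^2 + 12*s - 16)
(2) feedback reduction of (D2+D3+D4), D5, giving (-4*s^3 - 17*s^2 - 81*s + 72)/(16*s^3 + 39*s^2 - 85*s + 120)
(3) sum the parallel branches D1, [(D2+D3+D4)/(1-(D2+D3+D4)*D5)], giving (12*s^3 + 22*s^2 - 166*s + 192)/(16*s^3 + 39*s^2 - 85*s + 120)
That last expression is T(s); at s = 0 only the constant terms survive, so T(0) = 192/120 = 8/5.

Final answer: 8/5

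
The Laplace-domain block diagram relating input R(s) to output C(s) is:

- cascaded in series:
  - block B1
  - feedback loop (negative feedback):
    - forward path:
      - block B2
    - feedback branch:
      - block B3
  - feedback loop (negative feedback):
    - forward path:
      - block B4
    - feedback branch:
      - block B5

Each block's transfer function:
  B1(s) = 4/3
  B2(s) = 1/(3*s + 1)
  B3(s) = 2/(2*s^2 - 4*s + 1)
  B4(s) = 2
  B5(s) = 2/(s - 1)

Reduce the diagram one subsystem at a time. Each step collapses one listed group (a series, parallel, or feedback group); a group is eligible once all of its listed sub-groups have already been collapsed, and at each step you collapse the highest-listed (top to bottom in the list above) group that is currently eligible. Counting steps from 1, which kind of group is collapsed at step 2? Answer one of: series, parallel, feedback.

Answer: feedback

Working:
[1] collapse the loop (B2 forward, B3 return)
[2] close the feedback loop around B4, B5
[3] cascade B1, [B2/(1+B2*B3)], [B4/(1+B4*B5)]
So the answer for step 2 is feedback.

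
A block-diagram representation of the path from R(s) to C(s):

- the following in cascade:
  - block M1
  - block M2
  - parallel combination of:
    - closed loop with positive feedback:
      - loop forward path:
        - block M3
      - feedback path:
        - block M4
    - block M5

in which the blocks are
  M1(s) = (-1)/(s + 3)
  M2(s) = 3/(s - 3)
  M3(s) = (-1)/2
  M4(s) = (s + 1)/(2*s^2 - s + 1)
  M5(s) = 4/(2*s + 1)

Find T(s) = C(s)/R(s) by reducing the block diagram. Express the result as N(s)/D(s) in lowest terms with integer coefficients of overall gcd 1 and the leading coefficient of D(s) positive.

Step 1 - feedback reduction of M3, M4: (-2*s^2 + s - 1)/(4*s^2 - s + 3)
Step 2 - add [M3/(1-M3*M4)], M5 (parallel): (-4*s^3 + 16*s^2 - 5*s + 11)/(8*s^3 + 2*s^2 + 5*s + 3)
Step 3 - reduce the series chain M1, M2, ([M3/(1-M3*M4)]+M5); the result is T(s) itself (integer coefficients, no common factor, positive leading denominator coefficient)

Final answer: (12*s^3 - 48*s^2 + 15*s - 33)/(8*s^5 + 2*s^4 - 67*s^3 - 15*s^2 - 45*s - 27)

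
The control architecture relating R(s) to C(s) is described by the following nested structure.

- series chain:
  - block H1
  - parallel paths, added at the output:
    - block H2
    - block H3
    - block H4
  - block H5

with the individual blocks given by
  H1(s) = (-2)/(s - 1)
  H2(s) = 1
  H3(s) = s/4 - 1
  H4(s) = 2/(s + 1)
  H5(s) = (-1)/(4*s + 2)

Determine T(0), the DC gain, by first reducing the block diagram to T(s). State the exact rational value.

First reduce the diagram to T(s).

1. add H2, H3, H4 (parallel); result (s^2 + s + 8)/(4*s + 4)
2. combine H1, (H2+H3+H4), H5 in series; result (s^2 + s + 8)/(8*s^3 + 4*s^2 - 8*s - 4)
Evaluating the step-2 result (the overall T(s)) at s = 0 gives T(0) = 8/(-4) = -2.

Answer: -2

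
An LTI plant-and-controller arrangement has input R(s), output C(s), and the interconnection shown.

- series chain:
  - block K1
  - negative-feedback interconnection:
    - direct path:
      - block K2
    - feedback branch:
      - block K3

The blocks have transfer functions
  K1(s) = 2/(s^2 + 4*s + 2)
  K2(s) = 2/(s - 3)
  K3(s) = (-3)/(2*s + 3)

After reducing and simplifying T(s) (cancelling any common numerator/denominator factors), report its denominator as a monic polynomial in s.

1. collapse the loop (K2 forward, K3 return): (4*s + 6)/(2*s^2 - 3*s - 15)
2. reduce the series chain K1, [K2/(1+K2*K3)]: (8*s + 12)/(2*s^4 + 5*s^3 - 23*s^2 - 66*s - 30)
T(s) is the step-2 result (common factors already cancelled). Leading coefficient of the denominator: 2. Divide through by 2 for the monic polynomial.

Hence the answer: s^4 + 5*s^3/2 - 23*s^2/2 - 33*s - 15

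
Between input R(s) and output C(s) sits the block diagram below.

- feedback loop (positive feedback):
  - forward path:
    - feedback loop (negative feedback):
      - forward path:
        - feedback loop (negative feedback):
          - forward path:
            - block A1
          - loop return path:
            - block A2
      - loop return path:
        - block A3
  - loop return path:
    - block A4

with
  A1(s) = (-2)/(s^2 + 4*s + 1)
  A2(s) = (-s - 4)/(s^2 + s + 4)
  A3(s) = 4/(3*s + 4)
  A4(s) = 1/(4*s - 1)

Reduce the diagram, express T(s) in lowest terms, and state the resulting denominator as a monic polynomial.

Answer: s^6 + 73*s^5/12 + 169*s^4/12 + 299*s^3/12 + 115*s^2/4 - 2*s/3 + 4/3

Working:
Step 1 - close the feedback loop around A1, A2 -> (-2*s^2 - 2*s - 8)/(s^4 + 5*s^3 + 9*s^2 + 19*s + 12)
Step 2 - collapse the loop ([A1/(1+A1*A2)] forward, A3 return) -> (-6*s^3 - 14*s^2 - 32*s - 32)/(3*s^5 + 19*s^4 + 47*s^3 + 85*s^2 + 104*s + 16)
Step 3 - close the feedback loop around [[A1/(1+A1*A2)]/(1+[A1/(1+A1*A2)]*A3)], A4 -> (-24*s^4 - 50*s^3 - 114*s^2 - 96*s + 32)/(12*s^6 + 73*s^5 + 169*s^4 + 299*s^3 + 345*s^2 - 8*s + 16)
The result of step 3 is T(s) in lowest terms. Its denominator has leading coefficient 12; dividing the denominator through by 12 makes it monic.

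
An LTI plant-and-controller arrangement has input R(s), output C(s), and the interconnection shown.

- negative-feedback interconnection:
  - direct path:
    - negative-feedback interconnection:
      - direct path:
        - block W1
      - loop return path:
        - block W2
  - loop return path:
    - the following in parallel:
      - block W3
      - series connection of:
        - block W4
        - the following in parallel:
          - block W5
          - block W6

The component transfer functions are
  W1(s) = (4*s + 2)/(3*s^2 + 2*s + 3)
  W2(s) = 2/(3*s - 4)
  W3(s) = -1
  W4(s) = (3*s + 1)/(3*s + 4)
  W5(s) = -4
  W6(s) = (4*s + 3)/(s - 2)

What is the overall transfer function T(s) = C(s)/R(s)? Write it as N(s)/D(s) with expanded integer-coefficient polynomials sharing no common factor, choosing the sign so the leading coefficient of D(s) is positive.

[1] reduce the feedback loop with forward W1 and return W2: (12*s^2 - 10*s - 8)/(9*s^3 - 6*s^2 + 9*s - 8)
[2] combine W5, W6 in parallel: 11/(s - 2)
[3] multiply W4, (W5+W6) (series): (33*s + 11)/(3*s^2 - 2*s - 8)
[4] parallel reduction of W3, (W4*(W5+W6)): (-3*s^2 + 35*s + 19)/(3*s^2 - 2*s - 8)
[5] close the feedback loop around [W1/(1+W1*W2)], (W3+(W4*(W5+W6))), which is the overall transfer function T(s) = C(s)/R(s) in lowest terms

Answer: (36*s^4 - 54*s^3 - 100*s^2 + 96*s + 64)/(27*s^5 - 72*s^4 + 417*s^3 - 92*s^2 - 526*s - 88)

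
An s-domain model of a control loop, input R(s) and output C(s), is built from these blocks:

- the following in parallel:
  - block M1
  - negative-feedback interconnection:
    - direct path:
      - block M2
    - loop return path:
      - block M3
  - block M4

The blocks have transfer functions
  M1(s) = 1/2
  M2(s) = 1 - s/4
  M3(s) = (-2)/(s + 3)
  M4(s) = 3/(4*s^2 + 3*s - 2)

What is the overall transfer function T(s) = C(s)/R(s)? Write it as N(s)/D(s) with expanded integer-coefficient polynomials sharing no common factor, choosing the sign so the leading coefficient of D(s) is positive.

The answer is (-4*s^4 + 13*s^3 + 70*s^2 + 52*s - 16)/(24*s^3 + 34*s^2 - 8).

Reasoning:
1. reduce the feedback loop with forward M2 and return M3 = (-s^2 + s + 12)/(6*s + 4)
2. add M1, [M2/(1+M2*M3)], M4 (parallel); the result is T(s) itself (integer coefficients, no common factor, positive leading denominator coefficient)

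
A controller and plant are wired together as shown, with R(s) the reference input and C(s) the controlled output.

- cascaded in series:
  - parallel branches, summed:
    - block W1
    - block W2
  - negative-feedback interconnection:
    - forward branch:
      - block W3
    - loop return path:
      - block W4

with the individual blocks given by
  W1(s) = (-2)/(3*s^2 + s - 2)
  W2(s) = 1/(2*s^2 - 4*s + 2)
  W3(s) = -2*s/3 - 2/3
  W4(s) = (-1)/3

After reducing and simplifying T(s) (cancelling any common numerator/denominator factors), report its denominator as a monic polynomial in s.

First reduce the diagram to T(s).

[1] reduce the parallel group W1, W2; result (-s^2 + 9*s - 6)/(6*s^4 - 10*s^3 - 2*s^2 + 10*s - 4)
[2] collapse the loop (W3 forward, W4 return); result (-6*s - 6)/(2*s + 11)
[3] reduce the series chain (W1+W2), [W3/(1+W3*W4)]; result (3*s^2 - 27*s + 18)/(6*s^4 + 17*s^3 - 74*s^2 + 73*s - 22)
That last expression is T(s), already simplified. Scaling its denominator by 1/6 (the reciprocal of the leading coefficient) yields the monic denominator.

Answer: s^4 + 17*s^3/6 - 37*s^2/3 + 73*s/6 - 11/3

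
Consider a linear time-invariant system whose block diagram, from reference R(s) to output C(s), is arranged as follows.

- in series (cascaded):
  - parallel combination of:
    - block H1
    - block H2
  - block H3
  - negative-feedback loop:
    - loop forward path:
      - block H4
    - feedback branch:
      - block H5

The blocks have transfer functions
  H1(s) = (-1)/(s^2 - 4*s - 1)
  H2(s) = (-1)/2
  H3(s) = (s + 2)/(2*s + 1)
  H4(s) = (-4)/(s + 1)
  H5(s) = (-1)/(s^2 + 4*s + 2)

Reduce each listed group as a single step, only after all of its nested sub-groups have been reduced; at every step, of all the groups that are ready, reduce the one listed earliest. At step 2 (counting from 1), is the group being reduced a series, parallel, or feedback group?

Reducing step by step:

[1] add H1, H2 (parallel)
[2] feedback reduction of H4, H5
[3] cascade (H1+H2), H3, [H4/(1+H4*H5)]
Step 2 collapses a feedback group.

Answer: feedback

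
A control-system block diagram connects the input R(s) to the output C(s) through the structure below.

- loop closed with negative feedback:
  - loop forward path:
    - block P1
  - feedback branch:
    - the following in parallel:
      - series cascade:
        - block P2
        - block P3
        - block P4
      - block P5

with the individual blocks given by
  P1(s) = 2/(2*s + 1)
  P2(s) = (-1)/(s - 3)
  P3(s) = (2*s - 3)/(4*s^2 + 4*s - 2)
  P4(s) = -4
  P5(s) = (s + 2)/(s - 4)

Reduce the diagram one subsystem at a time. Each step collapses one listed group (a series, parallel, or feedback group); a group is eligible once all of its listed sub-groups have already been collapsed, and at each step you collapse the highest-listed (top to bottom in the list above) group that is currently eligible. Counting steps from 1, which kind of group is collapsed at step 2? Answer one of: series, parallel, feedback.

Step 1. cascade P2, P3, P4
Step 2. parallel reduction of (P2*P3*P4), P5
Step 3. apply the feedback formula to P1, ((P2*P3*P4)+P5)
At step 2 the group reduced is parallel.

Final answer: parallel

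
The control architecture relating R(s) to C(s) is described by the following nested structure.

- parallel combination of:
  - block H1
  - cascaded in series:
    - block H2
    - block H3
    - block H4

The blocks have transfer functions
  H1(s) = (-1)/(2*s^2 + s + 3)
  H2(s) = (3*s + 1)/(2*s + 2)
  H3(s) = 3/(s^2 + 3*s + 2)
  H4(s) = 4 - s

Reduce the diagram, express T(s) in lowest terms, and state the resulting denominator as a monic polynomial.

Step 1: reduce the series chain H2, H3, H4: (-9*s^2 + 33*s + 12)/(2*s^3 + 8*s^2 + 10*s + 4)
Step 2: sum the parallel branches H1, (H2*H3*H4): (-18*s^4 + 55*s^3 + 22*s^2 + 101*s + 32)/(4*s^5 + 18*s^4 + 34*s^3 + 42*s^2 + 34*s + 12)
T(s) is the step-2 result (common factors already cancelled). Leading coefficient of the denominator: 4. Divide through by 4 for the monic polynomial.

Therefore the answer is s^5 + 9*s^4/2 + 17*s^3/2 + 21*s^2/2 + 17*s/2 + 3.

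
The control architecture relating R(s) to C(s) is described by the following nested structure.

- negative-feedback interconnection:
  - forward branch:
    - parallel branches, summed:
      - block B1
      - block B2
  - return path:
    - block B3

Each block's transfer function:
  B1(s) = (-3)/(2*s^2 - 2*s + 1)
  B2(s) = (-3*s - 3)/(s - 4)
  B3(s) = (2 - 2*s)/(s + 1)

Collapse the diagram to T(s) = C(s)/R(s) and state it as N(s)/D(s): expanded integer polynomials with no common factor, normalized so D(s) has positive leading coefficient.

Step 1: add B1, B2 (parallel) = (9 - 6*s^3)/(2*s^3 - 10*s^2 + 9*s - 4)
Step 2: close the feedback loop around (B1+B2), B3, which is the overall transfer function T(s) = C(s)/R(s) in lowest terms

Therefore the answer is (-6*s^4 - 6*s^3 + 9*s + 9)/(14*s^4 - 20*s^3 - s^2 - 13*s + 14).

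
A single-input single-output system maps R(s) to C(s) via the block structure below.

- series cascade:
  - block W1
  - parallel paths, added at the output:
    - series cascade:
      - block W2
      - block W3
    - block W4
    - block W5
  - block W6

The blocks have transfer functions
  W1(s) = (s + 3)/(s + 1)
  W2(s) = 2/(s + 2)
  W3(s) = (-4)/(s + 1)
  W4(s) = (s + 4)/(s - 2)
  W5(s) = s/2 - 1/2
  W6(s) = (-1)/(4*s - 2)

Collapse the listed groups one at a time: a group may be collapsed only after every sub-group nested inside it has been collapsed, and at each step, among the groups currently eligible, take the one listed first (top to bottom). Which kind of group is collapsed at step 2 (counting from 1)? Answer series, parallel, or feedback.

[1] combine W2, W3 in series
[2] reduce the parallel group (W2*W3), W4, W5
[3] series reduction of W1, ((W2*W3)+W4+W5), W6
Step 2: parallel.

Hence the answer: parallel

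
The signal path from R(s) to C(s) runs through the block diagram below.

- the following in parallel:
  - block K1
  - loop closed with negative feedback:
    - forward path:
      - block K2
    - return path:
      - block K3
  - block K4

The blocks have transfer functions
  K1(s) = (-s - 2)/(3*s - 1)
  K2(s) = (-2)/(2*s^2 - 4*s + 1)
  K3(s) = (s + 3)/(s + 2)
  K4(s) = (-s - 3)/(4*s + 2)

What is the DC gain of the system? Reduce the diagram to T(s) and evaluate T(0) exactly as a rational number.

(1) reduce the feedback loop with forward K2 and return K3 = (-2*s - 4)/(2*s^3 - 9*s - 4)
(2) sum the parallel branches K1, [K2/(1+K2*K3)], K4 = (-14*s^5 - 36*s^4 + 37*s^3 + 138*s^2 + 77*s + 12)/(24*s^5 + 4*s^4 - 112*s^3 - 66*s^2 + 10*s + 8)
Evaluating the step-2 result (the overall T(s)) at s = 0 gives T(0) = 12/8 = 3/2.

Hence the answer: 3/2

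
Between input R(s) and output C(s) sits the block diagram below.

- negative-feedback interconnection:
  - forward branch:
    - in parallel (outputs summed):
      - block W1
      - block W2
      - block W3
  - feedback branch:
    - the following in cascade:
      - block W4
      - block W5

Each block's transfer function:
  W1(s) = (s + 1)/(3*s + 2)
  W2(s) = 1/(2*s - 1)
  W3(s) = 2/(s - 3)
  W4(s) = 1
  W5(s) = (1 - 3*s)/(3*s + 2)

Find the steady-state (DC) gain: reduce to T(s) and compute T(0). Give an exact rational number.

Step 1 - combine W1, W2, W3 in parallel; result (2*s^3 + 10*s^2 - 9*s - 7)/(6*s^3 - 17*s^2 - 5*s + 6)
Step 2 - combine W4, W5 in series; result (1 - 3*s)/(3*s + 2)
Step 3 - reduce the feedback loop with forward (W1+W2+W3) and return (W4*W5); result (6*s^4 + 34*s^3 - 7*s^2 - 39*s - 14)/(12*s^4 - 67*s^3 - 12*s^2 + 20*s + 5)
The step-3 result is T(s). Setting s = 0: T(0) = -14/5.

Answer: -14/5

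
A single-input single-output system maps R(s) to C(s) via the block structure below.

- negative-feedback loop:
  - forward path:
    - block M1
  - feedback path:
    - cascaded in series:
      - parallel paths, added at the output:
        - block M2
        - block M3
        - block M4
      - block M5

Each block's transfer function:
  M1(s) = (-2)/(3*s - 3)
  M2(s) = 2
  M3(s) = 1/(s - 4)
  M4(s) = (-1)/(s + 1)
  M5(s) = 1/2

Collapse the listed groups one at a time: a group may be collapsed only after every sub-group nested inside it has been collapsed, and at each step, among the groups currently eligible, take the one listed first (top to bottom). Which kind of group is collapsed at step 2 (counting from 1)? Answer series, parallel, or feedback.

Answer: series

Working:
1. add M2, M3, M4 (parallel)
2. cascade (M2+M3+M4), M5
3. reduce the feedback loop with forward M1 and return ((M2+M3+M4)*M5)
So the answer for step 2 is series.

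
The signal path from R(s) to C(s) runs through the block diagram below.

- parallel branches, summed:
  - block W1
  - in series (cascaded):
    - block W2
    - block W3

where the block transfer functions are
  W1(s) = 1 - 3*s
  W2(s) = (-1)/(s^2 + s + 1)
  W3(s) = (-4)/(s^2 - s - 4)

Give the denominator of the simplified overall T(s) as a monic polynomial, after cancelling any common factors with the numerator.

Answer: s^4 - 4*s^2 - 5*s - 4

Working:
[1] cascade W2, W3; result 4/(s^4 - 4*s^2 - 5*s - 4)
[2] add W1, (W2*W3) (parallel); result (-3*s^5 + s^4 + 12*s^3 + 11*s^2 + 7*s)/(s^4 - 4*s^2 - 5*s - 4)
No further cancellation is possible in the step-2 result, so that is T(s). Its denominator is already monic.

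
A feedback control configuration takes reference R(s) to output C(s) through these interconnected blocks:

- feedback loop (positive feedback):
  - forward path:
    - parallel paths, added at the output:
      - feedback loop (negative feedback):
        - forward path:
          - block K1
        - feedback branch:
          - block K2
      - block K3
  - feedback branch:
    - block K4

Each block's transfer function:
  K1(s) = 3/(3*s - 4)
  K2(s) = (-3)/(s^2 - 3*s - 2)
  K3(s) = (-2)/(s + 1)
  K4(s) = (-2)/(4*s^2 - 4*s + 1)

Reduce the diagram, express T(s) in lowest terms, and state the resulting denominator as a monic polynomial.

(1) collapse the loop (K1 forward, K2 return); result (3*s^2 - 9*s - 6)/(3*s^3 - 13*s^2 + 6*s - 1)
(2) parallel reduction of [K1/(1+K1*K2)], K3; result (-3*s^3 + 20*s^2 - 27*s - 4)/(3*s^4 - 10*s^3 - 7*s^2 + 5*s - 1)
(3) feedback reduction of ([K1/(1+K1*K2)]+K3), K4; result (-12*s^5 + 92*s^4 - 191*s^3 + 112*s^2 - 11*s - 4)/(12*s^6 - 52*s^5 + 15*s^4 + 32*s^3 + 9*s^2 - 45*s - 9)
The result of step 3 is T(s) in lowest terms. Its denominator has leading coefficient 12; dividing the denominator through by 12 makes it monic.

Hence the answer: s^6 - 13*s^5/3 + 5*s^4/4 + 8*s^3/3 + 3*s^2/4 - 15*s/4 - 3/4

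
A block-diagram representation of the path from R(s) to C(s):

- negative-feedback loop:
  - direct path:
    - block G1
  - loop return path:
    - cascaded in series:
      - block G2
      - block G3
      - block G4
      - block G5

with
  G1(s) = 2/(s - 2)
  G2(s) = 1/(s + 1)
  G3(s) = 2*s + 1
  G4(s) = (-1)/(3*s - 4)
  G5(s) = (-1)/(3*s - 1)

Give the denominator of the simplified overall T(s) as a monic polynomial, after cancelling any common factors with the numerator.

(1) reduce the series chain G2, G3, G4, G5; result (2*s + 1)/(9*s^3 - 6*s^2 - 11*s + 4)
(2) reduce the feedback loop with forward G1 and return (G2*G3*G4*G5); result (18*s^3 - 12*s^2 - 22*s + 8)/(9*s^4 - 24*s^3 + s^2 + 30*s - 6)
No further cancellation is possible in the step-2 result, so that is T(s). Its denominator becomes monic after dividing by the leading coefficient 9.

Answer: s^4 - 8*s^3/3 + s^2/9 + 10*s/3 - 2/3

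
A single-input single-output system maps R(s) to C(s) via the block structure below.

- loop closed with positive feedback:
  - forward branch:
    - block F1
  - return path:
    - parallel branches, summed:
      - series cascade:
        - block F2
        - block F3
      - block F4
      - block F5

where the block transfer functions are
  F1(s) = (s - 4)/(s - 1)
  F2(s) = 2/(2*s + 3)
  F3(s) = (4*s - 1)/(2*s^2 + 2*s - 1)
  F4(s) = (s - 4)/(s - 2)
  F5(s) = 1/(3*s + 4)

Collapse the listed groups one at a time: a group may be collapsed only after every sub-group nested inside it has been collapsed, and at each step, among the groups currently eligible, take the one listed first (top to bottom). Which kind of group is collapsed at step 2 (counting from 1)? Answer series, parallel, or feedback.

(1) cascade F2, F3
(2) combine (F2*F3), F4, F5 in parallel
(3) apply the feedback formula to F1, ((F2*F3)+F4+F5)
At step 2 the group reduced is parallel.

Answer: parallel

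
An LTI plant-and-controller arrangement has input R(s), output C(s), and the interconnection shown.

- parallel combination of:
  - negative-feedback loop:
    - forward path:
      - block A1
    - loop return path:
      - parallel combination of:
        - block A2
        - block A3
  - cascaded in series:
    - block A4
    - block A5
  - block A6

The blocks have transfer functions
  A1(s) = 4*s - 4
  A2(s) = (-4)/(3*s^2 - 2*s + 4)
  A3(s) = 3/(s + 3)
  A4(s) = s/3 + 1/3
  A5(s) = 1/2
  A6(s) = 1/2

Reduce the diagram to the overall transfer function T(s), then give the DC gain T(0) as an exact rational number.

1. sum the parallel branches A2, A3; result (9*s^2 - 10*s)/(3*s^3 + 7*s^2 - 2*s + 12)
2. close the feedback loop around A1, (A2+A3); result (12*s^4 + 16*s^3 - 36*s^2 + 56*s - 48)/(39*s^3 - 69*s^2 + 38*s + 12)
3. multiply A4, A5 (series); result s/6 + 1/6
4. reduce the parallel group [A1/(1+A1*(A2+A3))], (A4*A5), A6; result (111*s^4 + 183*s^3 - 454*s^2 + 500*s - 240)/(234*s^3 - 414*s^2 + 228*s + 72)
Evaluating the step-4 result (the overall T(s)) at s = 0 gives T(0) = -240/72 = -10/3.

Answer: -10/3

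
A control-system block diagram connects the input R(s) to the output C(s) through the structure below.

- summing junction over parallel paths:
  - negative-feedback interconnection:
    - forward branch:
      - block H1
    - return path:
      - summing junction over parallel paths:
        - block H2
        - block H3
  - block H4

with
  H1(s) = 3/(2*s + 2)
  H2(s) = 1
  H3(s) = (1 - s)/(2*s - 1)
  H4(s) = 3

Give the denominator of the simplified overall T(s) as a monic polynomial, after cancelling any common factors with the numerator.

(1) combine H2, H3 in parallel = s/(2*s - 1)
(2) apply the feedback formula to H1, (H2+H3) = (6*s - 3)/(4*s^2 + 5*s - 2)
(3) parallel reduction of [H1/(1+H1*(H2+H3))], H4 = (12*s^2 + 21*s - 9)/(4*s^2 + 5*s - 2)
No further cancellation is possible in the step-3 result, so that is T(s). Its denominator becomes monic after dividing by the leading coefficient 4.

Therefore the answer is s^2 + 5*s/4 - 1/2.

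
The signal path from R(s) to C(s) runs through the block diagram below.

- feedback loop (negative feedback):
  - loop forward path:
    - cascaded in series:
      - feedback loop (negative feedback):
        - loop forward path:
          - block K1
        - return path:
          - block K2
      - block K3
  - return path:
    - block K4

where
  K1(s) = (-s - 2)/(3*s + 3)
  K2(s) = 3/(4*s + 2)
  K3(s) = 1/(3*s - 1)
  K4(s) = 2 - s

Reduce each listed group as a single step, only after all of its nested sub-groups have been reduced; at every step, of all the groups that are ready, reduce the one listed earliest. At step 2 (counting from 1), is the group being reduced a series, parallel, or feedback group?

(1) apply the feedback formula to K1, K2
(2) series reduction of [K1/(1+K1*K2)], K3
(3) feedback reduction of ([K1/(1+K1*K2)]*K3), K4
Step 2 collapses a series group.

Hence the answer: series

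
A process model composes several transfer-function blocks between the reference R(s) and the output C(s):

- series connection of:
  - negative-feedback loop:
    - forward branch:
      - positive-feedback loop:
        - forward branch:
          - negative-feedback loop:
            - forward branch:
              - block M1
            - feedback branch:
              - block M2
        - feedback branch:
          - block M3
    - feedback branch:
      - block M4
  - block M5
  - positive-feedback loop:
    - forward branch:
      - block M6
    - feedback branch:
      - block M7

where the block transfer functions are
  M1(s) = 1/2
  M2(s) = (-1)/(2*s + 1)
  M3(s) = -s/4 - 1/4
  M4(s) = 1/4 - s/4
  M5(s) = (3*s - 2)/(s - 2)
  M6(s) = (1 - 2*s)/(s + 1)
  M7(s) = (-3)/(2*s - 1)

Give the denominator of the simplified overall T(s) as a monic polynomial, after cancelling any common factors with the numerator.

First reduce the diagram to T(s).

Step 1: close the feedback loop around M1, M2: (2*s + 1)/(4*s + 1)
Step 2: apply the feedback formula to [M1/(1+M1*M2)], M3: (8*s + 4)/(2*s^2 + 19*s + 5)
Step 3: close the feedback loop around [[M1/(1+M1*M2)]/(1-[M1/(1+M1*M2)]*M3)], M4: (4*s + 2)/(10*s + 3)
Step 4: apply the feedback formula to M6, M7: (1 - 2*s)/(s - 2)
Step 5: cascade [[[M1/(1+M1*M2)]/(1-[M1/(1+M1*M2)]*M3)]/(1+[[M1/(1+M1*M2)]/(1-[M1/(1+M1*M2)]*M3)]*M4)], M5, [M6/(1-M6*M7)]: (-24*s^3 + 16*s^2 + 6*s - 4)/(10*s^3 - 37*s^2 + 28*s + 12)
That last expression is T(s), already simplified. Scaling its denominator by 1/10 (the reciprocal of the leading coefficient) yields the monic denominator.

Answer: s^3 - 37*s^2/10 + 14*s/5 + 6/5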